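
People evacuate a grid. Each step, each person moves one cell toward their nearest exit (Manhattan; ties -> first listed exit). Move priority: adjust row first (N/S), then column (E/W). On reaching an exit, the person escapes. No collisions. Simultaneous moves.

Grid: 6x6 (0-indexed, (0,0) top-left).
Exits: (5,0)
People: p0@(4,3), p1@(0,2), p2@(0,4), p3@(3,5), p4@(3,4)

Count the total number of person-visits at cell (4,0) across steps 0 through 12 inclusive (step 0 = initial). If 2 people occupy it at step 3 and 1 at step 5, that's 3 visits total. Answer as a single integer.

Step 0: p0@(4,3) p1@(0,2) p2@(0,4) p3@(3,5) p4@(3,4) -> at (4,0): 0 [-], cum=0
Step 1: p0@(5,3) p1@(1,2) p2@(1,4) p3@(4,5) p4@(4,4) -> at (4,0): 0 [-], cum=0
Step 2: p0@(5,2) p1@(2,2) p2@(2,4) p3@(5,5) p4@(5,4) -> at (4,0): 0 [-], cum=0
Step 3: p0@(5,1) p1@(3,2) p2@(3,4) p3@(5,4) p4@(5,3) -> at (4,0): 0 [-], cum=0
Step 4: p0@ESC p1@(4,2) p2@(4,4) p3@(5,3) p4@(5,2) -> at (4,0): 0 [-], cum=0
Step 5: p0@ESC p1@(5,2) p2@(5,4) p3@(5,2) p4@(5,1) -> at (4,0): 0 [-], cum=0
Step 6: p0@ESC p1@(5,1) p2@(5,3) p3@(5,1) p4@ESC -> at (4,0): 0 [-], cum=0
Step 7: p0@ESC p1@ESC p2@(5,2) p3@ESC p4@ESC -> at (4,0): 0 [-], cum=0
Step 8: p0@ESC p1@ESC p2@(5,1) p3@ESC p4@ESC -> at (4,0): 0 [-], cum=0
Step 9: p0@ESC p1@ESC p2@ESC p3@ESC p4@ESC -> at (4,0): 0 [-], cum=0
Total visits = 0

Answer: 0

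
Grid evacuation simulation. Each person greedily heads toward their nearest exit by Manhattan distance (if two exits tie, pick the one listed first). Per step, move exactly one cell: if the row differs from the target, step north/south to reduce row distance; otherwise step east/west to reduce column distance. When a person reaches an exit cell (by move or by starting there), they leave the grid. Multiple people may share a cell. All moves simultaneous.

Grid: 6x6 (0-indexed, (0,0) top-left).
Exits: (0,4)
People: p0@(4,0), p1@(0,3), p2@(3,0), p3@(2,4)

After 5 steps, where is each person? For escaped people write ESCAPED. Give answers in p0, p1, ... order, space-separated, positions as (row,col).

Step 1: p0:(4,0)->(3,0) | p1:(0,3)->(0,4)->EXIT | p2:(3,0)->(2,0) | p3:(2,4)->(1,4)
Step 2: p0:(3,0)->(2,0) | p1:escaped | p2:(2,0)->(1,0) | p3:(1,4)->(0,4)->EXIT
Step 3: p0:(2,0)->(1,0) | p1:escaped | p2:(1,0)->(0,0) | p3:escaped
Step 4: p0:(1,0)->(0,0) | p1:escaped | p2:(0,0)->(0,1) | p3:escaped
Step 5: p0:(0,0)->(0,1) | p1:escaped | p2:(0,1)->(0,2) | p3:escaped

(0,1) ESCAPED (0,2) ESCAPED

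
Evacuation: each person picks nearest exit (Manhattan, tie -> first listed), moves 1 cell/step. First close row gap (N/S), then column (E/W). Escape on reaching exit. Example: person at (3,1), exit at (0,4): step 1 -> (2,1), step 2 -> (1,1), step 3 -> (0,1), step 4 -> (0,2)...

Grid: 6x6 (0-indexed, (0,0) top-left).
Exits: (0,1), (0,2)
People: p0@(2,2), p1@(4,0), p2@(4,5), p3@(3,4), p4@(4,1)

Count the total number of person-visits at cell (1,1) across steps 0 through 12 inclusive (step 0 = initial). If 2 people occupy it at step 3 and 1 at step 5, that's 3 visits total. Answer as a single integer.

Answer: 1

Derivation:
Step 0: p0@(2,2) p1@(4,0) p2@(4,5) p3@(3,4) p4@(4,1) -> at (1,1): 0 [-], cum=0
Step 1: p0@(1,2) p1@(3,0) p2@(3,5) p3@(2,4) p4@(3,1) -> at (1,1): 0 [-], cum=0
Step 2: p0@ESC p1@(2,0) p2@(2,5) p3@(1,4) p4@(2,1) -> at (1,1): 0 [-], cum=0
Step 3: p0@ESC p1@(1,0) p2@(1,5) p3@(0,4) p4@(1,1) -> at (1,1): 1 [p4], cum=1
Step 4: p0@ESC p1@(0,0) p2@(0,5) p3@(0,3) p4@ESC -> at (1,1): 0 [-], cum=1
Step 5: p0@ESC p1@ESC p2@(0,4) p3@ESC p4@ESC -> at (1,1): 0 [-], cum=1
Step 6: p0@ESC p1@ESC p2@(0,3) p3@ESC p4@ESC -> at (1,1): 0 [-], cum=1
Step 7: p0@ESC p1@ESC p2@ESC p3@ESC p4@ESC -> at (1,1): 0 [-], cum=1
Total visits = 1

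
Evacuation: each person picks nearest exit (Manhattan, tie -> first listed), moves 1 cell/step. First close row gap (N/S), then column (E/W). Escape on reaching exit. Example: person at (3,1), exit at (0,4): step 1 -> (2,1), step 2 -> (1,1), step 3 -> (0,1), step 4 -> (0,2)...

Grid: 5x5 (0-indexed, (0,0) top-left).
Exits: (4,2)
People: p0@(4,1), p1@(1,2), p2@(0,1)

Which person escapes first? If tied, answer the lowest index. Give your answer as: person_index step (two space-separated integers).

Answer: 0 1

Derivation:
Step 1: p0:(4,1)->(4,2)->EXIT | p1:(1,2)->(2,2) | p2:(0,1)->(1,1)
Step 2: p0:escaped | p1:(2,2)->(3,2) | p2:(1,1)->(2,1)
Step 3: p0:escaped | p1:(3,2)->(4,2)->EXIT | p2:(2,1)->(3,1)
Step 4: p0:escaped | p1:escaped | p2:(3,1)->(4,1)
Step 5: p0:escaped | p1:escaped | p2:(4,1)->(4,2)->EXIT
Exit steps: [1, 3, 5]
First to escape: p0 at step 1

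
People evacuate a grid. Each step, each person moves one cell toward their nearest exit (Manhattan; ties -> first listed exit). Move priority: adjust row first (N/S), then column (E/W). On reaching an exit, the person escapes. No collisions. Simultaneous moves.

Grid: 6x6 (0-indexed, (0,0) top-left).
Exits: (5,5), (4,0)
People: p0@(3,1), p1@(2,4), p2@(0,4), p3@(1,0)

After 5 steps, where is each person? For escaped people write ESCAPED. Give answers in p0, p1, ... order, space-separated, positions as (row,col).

Step 1: p0:(3,1)->(4,1) | p1:(2,4)->(3,4) | p2:(0,4)->(1,4) | p3:(1,0)->(2,0)
Step 2: p0:(4,1)->(4,0)->EXIT | p1:(3,4)->(4,4) | p2:(1,4)->(2,4) | p3:(2,0)->(3,0)
Step 3: p0:escaped | p1:(4,4)->(5,4) | p2:(2,4)->(3,4) | p3:(3,0)->(4,0)->EXIT
Step 4: p0:escaped | p1:(5,4)->(5,5)->EXIT | p2:(3,4)->(4,4) | p3:escaped
Step 5: p0:escaped | p1:escaped | p2:(4,4)->(5,4) | p3:escaped

ESCAPED ESCAPED (5,4) ESCAPED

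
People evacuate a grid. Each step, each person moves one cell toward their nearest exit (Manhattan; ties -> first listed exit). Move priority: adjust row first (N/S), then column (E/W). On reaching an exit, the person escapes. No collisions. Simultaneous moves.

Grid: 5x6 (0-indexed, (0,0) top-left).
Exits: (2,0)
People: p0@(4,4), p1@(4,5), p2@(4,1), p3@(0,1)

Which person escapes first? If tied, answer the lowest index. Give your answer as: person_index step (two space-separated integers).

Step 1: p0:(4,4)->(3,4) | p1:(4,5)->(3,5) | p2:(4,1)->(3,1) | p3:(0,1)->(1,1)
Step 2: p0:(3,4)->(2,4) | p1:(3,5)->(2,5) | p2:(3,1)->(2,1) | p3:(1,1)->(2,1)
Step 3: p0:(2,4)->(2,3) | p1:(2,5)->(2,4) | p2:(2,1)->(2,0)->EXIT | p3:(2,1)->(2,0)->EXIT
Step 4: p0:(2,3)->(2,2) | p1:(2,4)->(2,3) | p2:escaped | p3:escaped
Step 5: p0:(2,2)->(2,1) | p1:(2,3)->(2,2) | p2:escaped | p3:escaped
Step 6: p0:(2,1)->(2,0)->EXIT | p1:(2,2)->(2,1) | p2:escaped | p3:escaped
Step 7: p0:escaped | p1:(2,1)->(2,0)->EXIT | p2:escaped | p3:escaped
Exit steps: [6, 7, 3, 3]
First to escape: p2 at step 3

Answer: 2 3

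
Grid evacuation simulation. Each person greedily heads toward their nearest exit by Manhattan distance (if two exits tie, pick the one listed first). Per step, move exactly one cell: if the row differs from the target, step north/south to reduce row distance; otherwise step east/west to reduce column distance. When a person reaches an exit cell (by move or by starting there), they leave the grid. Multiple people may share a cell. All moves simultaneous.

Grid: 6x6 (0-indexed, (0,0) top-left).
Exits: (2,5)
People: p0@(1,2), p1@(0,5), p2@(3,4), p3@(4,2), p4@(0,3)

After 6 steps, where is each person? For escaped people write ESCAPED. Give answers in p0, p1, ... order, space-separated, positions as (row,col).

Step 1: p0:(1,2)->(2,2) | p1:(0,5)->(1,5) | p2:(3,4)->(2,4) | p3:(4,2)->(3,2) | p4:(0,3)->(1,3)
Step 2: p0:(2,2)->(2,3) | p1:(1,5)->(2,5)->EXIT | p2:(2,4)->(2,5)->EXIT | p3:(3,2)->(2,2) | p4:(1,3)->(2,3)
Step 3: p0:(2,3)->(2,4) | p1:escaped | p2:escaped | p3:(2,2)->(2,3) | p4:(2,3)->(2,4)
Step 4: p0:(2,4)->(2,5)->EXIT | p1:escaped | p2:escaped | p3:(2,3)->(2,4) | p4:(2,4)->(2,5)->EXIT
Step 5: p0:escaped | p1:escaped | p2:escaped | p3:(2,4)->(2,5)->EXIT | p4:escaped

ESCAPED ESCAPED ESCAPED ESCAPED ESCAPED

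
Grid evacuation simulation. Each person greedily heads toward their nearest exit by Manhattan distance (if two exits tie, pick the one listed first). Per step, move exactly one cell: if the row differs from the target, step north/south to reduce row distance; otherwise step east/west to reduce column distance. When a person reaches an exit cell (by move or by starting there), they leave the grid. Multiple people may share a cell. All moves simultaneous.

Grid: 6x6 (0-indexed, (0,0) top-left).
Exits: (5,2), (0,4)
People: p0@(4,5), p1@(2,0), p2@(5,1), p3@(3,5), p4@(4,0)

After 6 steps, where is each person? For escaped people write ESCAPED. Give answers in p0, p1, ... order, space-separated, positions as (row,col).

Step 1: p0:(4,5)->(5,5) | p1:(2,0)->(3,0) | p2:(5,1)->(5,2)->EXIT | p3:(3,5)->(2,5) | p4:(4,0)->(5,0)
Step 2: p0:(5,5)->(5,4) | p1:(3,0)->(4,0) | p2:escaped | p3:(2,5)->(1,5) | p4:(5,0)->(5,1)
Step 3: p0:(5,4)->(5,3) | p1:(4,0)->(5,0) | p2:escaped | p3:(1,5)->(0,5) | p4:(5,1)->(5,2)->EXIT
Step 4: p0:(5,3)->(5,2)->EXIT | p1:(5,0)->(5,1) | p2:escaped | p3:(0,5)->(0,4)->EXIT | p4:escaped
Step 5: p0:escaped | p1:(5,1)->(5,2)->EXIT | p2:escaped | p3:escaped | p4:escaped

ESCAPED ESCAPED ESCAPED ESCAPED ESCAPED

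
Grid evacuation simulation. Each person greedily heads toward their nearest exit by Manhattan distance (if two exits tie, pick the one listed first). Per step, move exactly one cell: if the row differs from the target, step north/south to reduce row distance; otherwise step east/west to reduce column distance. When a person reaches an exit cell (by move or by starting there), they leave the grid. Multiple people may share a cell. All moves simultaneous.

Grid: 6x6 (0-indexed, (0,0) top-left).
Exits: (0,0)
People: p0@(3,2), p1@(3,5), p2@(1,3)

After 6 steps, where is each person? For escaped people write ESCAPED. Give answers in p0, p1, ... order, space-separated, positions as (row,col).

Step 1: p0:(3,2)->(2,2) | p1:(3,5)->(2,5) | p2:(1,3)->(0,3)
Step 2: p0:(2,2)->(1,2) | p1:(2,5)->(1,5) | p2:(0,3)->(0,2)
Step 3: p0:(1,2)->(0,2) | p1:(1,5)->(0,5) | p2:(0,2)->(0,1)
Step 4: p0:(0,2)->(0,1) | p1:(0,5)->(0,4) | p2:(0,1)->(0,0)->EXIT
Step 5: p0:(0,1)->(0,0)->EXIT | p1:(0,4)->(0,3) | p2:escaped
Step 6: p0:escaped | p1:(0,3)->(0,2) | p2:escaped

ESCAPED (0,2) ESCAPED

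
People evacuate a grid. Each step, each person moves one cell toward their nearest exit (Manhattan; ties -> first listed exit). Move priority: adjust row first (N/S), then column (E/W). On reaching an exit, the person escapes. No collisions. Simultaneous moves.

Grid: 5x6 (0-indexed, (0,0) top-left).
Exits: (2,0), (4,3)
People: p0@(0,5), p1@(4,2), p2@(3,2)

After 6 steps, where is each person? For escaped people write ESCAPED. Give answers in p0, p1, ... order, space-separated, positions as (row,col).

Step 1: p0:(0,5)->(1,5) | p1:(4,2)->(4,3)->EXIT | p2:(3,2)->(4,2)
Step 2: p0:(1,5)->(2,5) | p1:escaped | p2:(4,2)->(4,3)->EXIT
Step 3: p0:(2,5)->(3,5) | p1:escaped | p2:escaped
Step 4: p0:(3,5)->(4,5) | p1:escaped | p2:escaped
Step 5: p0:(4,5)->(4,4) | p1:escaped | p2:escaped
Step 6: p0:(4,4)->(4,3)->EXIT | p1:escaped | p2:escaped

ESCAPED ESCAPED ESCAPED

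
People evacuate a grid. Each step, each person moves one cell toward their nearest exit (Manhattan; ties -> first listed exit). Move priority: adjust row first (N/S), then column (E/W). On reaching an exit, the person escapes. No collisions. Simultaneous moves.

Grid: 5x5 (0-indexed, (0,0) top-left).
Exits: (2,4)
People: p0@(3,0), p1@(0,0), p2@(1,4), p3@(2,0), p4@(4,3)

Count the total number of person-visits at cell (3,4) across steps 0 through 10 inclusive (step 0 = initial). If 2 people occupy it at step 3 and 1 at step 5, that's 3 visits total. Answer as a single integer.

Answer: 0

Derivation:
Step 0: p0@(3,0) p1@(0,0) p2@(1,4) p3@(2,0) p4@(4,3) -> at (3,4): 0 [-], cum=0
Step 1: p0@(2,0) p1@(1,0) p2@ESC p3@(2,1) p4@(3,3) -> at (3,4): 0 [-], cum=0
Step 2: p0@(2,1) p1@(2,0) p2@ESC p3@(2,2) p4@(2,3) -> at (3,4): 0 [-], cum=0
Step 3: p0@(2,2) p1@(2,1) p2@ESC p3@(2,3) p4@ESC -> at (3,4): 0 [-], cum=0
Step 4: p0@(2,3) p1@(2,2) p2@ESC p3@ESC p4@ESC -> at (3,4): 0 [-], cum=0
Step 5: p0@ESC p1@(2,3) p2@ESC p3@ESC p4@ESC -> at (3,4): 0 [-], cum=0
Step 6: p0@ESC p1@ESC p2@ESC p3@ESC p4@ESC -> at (3,4): 0 [-], cum=0
Total visits = 0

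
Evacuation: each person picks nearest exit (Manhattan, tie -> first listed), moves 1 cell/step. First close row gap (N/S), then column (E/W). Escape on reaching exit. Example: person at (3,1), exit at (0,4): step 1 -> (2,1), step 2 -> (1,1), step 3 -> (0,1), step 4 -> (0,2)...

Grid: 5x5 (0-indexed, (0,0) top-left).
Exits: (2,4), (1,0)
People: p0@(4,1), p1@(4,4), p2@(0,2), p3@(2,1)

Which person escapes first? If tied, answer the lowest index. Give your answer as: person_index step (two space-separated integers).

Step 1: p0:(4,1)->(3,1) | p1:(4,4)->(3,4) | p2:(0,2)->(1,2) | p3:(2,1)->(1,1)
Step 2: p0:(3,1)->(2,1) | p1:(3,4)->(2,4)->EXIT | p2:(1,2)->(1,1) | p3:(1,1)->(1,0)->EXIT
Step 3: p0:(2,1)->(1,1) | p1:escaped | p2:(1,1)->(1,0)->EXIT | p3:escaped
Step 4: p0:(1,1)->(1,0)->EXIT | p1:escaped | p2:escaped | p3:escaped
Exit steps: [4, 2, 3, 2]
First to escape: p1 at step 2

Answer: 1 2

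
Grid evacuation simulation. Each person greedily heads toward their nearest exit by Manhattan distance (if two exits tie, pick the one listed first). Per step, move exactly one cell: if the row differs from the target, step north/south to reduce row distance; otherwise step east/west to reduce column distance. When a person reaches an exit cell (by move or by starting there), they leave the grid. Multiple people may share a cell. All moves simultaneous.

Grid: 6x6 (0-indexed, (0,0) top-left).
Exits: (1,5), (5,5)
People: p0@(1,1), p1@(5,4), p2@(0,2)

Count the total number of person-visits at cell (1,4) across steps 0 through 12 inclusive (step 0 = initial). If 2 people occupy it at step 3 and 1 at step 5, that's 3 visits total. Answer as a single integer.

Answer: 2

Derivation:
Step 0: p0@(1,1) p1@(5,4) p2@(0,2) -> at (1,4): 0 [-], cum=0
Step 1: p0@(1,2) p1@ESC p2@(1,2) -> at (1,4): 0 [-], cum=0
Step 2: p0@(1,3) p1@ESC p2@(1,3) -> at (1,4): 0 [-], cum=0
Step 3: p0@(1,4) p1@ESC p2@(1,4) -> at (1,4): 2 [p0,p2], cum=2
Step 4: p0@ESC p1@ESC p2@ESC -> at (1,4): 0 [-], cum=2
Total visits = 2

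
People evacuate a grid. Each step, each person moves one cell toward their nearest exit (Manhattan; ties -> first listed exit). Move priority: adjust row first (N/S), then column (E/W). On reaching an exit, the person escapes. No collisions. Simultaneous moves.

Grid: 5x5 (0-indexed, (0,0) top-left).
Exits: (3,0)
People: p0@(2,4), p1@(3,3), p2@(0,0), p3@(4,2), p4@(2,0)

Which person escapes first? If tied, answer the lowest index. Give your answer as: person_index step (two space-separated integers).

Step 1: p0:(2,4)->(3,4) | p1:(3,3)->(3,2) | p2:(0,0)->(1,0) | p3:(4,2)->(3,2) | p4:(2,0)->(3,0)->EXIT
Step 2: p0:(3,4)->(3,3) | p1:(3,2)->(3,1) | p2:(1,0)->(2,0) | p3:(3,2)->(3,1) | p4:escaped
Step 3: p0:(3,3)->(3,2) | p1:(3,1)->(3,0)->EXIT | p2:(2,0)->(3,0)->EXIT | p3:(3,1)->(3,0)->EXIT | p4:escaped
Step 4: p0:(3,2)->(3,1) | p1:escaped | p2:escaped | p3:escaped | p4:escaped
Step 5: p0:(3,1)->(3,0)->EXIT | p1:escaped | p2:escaped | p3:escaped | p4:escaped
Exit steps: [5, 3, 3, 3, 1]
First to escape: p4 at step 1

Answer: 4 1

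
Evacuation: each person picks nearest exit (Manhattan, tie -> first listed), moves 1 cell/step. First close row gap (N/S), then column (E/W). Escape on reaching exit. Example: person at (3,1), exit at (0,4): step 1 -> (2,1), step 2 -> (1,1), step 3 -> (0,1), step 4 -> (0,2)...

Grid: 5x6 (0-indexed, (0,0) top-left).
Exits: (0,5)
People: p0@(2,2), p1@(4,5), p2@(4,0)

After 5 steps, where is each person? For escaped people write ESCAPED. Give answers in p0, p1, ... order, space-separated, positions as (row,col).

Step 1: p0:(2,2)->(1,2) | p1:(4,5)->(3,5) | p2:(4,0)->(3,0)
Step 2: p0:(1,2)->(0,2) | p1:(3,5)->(2,5) | p2:(3,0)->(2,0)
Step 3: p0:(0,2)->(0,3) | p1:(2,5)->(1,5) | p2:(2,0)->(1,0)
Step 4: p0:(0,3)->(0,4) | p1:(1,5)->(0,5)->EXIT | p2:(1,0)->(0,0)
Step 5: p0:(0,4)->(0,5)->EXIT | p1:escaped | p2:(0,0)->(0,1)

ESCAPED ESCAPED (0,1)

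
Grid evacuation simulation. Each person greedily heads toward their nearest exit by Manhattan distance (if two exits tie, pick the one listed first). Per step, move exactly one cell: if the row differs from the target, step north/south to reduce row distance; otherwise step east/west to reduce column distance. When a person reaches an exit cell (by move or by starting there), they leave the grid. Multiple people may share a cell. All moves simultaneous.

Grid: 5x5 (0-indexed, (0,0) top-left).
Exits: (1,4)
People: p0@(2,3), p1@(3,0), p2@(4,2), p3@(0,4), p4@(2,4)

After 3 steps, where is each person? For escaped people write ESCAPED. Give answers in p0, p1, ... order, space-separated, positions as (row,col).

Step 1: p0:(2,3)->(1,3) | p1:(3,0)->(2,0) | p2:(4,2)->(3,2) | p3:(0,4)->(1,4)->EXIT | p4:(2,4)->(1,4)->EXIT
Step 2: p0:(1,3)->(1,4)->EXIT | p1:(2,0)->(1,0) | p2:(3,2)->(2,2) | p3:escaped | p4:escaped
Step 3: p0:escaped | p1:(1,0)->(1,1) | p2:(2,2)->(1,2) | p3:escaped | p4:escaped

ESCAPED (1,1) (1,2) ESCAPED ESCAPED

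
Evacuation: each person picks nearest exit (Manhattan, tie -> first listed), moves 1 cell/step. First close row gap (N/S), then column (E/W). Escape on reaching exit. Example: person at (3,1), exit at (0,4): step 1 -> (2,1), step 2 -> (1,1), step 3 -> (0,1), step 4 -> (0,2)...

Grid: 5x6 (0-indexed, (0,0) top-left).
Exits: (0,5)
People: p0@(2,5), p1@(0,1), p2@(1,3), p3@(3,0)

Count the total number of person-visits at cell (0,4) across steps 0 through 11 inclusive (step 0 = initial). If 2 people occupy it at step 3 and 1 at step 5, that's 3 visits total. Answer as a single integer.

Answer: 3

Derivation:
Step 0: p0@(2,5) p1@(0,1) p2@(1,3) p3@(3,0) -> at (0,4): 0 [-], cum=0
Step 1: p0@(1,5) p1@(0,2) p2@(0,3) p3@(2,0) -> at (0,4): 0 [-], cum=0
Step 2: p0@ESC p1@(0,3) p2@(0,4) p3@(1,0) -> at (0,4): 1 [p2], cum=1
Step 3: p0@ESC p1@(0,4) p2@ESC p3@(0,0) -> at (0,4): 1 [p1], cum=2
Step 4: p0@ESC p1@ESC p2@ESC p3@(0,1) -> at (0,4): 0 [-], cum=2
Step 5: p0@ESC p1@ESC p2@ESC p3@(0,2) -> at (0,4): 0 [-], cum=2
Step 6: p0@ESC p1@ESC p2@ESC p3@(0,3) -> at (0,4): 0 [-], cum=2
Step 7: p0@ESC p1@ESC p2@ESC p3@(0,4) -> at (0,4): 1 [p3], cum=3
Step 8: p0@ESC p1@ESC p2@ESC p3@ESC -> at (0,4): 0 [-], cum=3
Total visits = 3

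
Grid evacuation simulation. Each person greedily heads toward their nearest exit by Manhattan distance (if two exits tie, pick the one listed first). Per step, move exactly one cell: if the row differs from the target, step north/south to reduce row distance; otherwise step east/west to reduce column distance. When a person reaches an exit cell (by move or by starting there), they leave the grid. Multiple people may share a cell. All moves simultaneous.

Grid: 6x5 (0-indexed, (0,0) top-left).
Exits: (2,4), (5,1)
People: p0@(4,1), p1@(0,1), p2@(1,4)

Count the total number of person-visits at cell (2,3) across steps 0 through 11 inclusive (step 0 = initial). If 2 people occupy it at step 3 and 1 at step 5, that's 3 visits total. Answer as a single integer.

Answer: 1

Derivation:
Step 0: p0@(4,1) p1@(0,1) p2@(1,4) -> at (2,3): 0 [-], cum=0
Step 1: p0@ESC p1@(1,1) p2@ESC -> at (2,3): 0 [-], cum=0
Step 2: p0@ESC p1@(2,1) p2@ESC -> at (2,3): 0 [-], cum=0
Step 3: p0@ESC p1@(2,2) p2@ESC -> at (2,3): 0 [-], cum=0
Step 4: p0@ESC p1@(2,3) p2@ESC -> at (2,3): 1 [p1], cum=1
Step 5: p0@ESC p1@ESC p2@ESC -> at (2,3): 0 [-], cum=1
Total visits = 1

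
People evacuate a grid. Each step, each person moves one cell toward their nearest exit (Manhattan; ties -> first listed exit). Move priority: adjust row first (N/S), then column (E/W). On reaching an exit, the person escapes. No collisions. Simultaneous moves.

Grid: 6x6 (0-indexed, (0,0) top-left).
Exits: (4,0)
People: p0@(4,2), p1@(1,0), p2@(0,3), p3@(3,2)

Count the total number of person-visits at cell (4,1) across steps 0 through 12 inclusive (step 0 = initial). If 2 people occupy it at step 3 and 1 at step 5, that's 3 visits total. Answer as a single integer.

Answer: 3

Derivation:
Step 0: p0@(4,2) p1@(1,0) p2@(0,3) p3@(3,2) -> at (4,1): 0 [-], cum=0
Step 1: p0@(4,1) p1@(2,0) p2@(1,3) p3@(4,2) -> at (4,1): 1 [p0], cum=1
Step 2: p0@ESC p1@(3,0) p2@(2,3) p3@(4,1) -> at (4,1): 1 [p3], cum=2
Step 3: p0@ESC p1@ESC p2@(3,3) p3@ESC -> at (4,1): 0 [-], cum=2
Step 4: p0@ESC p1@ESC p2@(4,3) p3@ESC -> at (4,1): 0 [-], cum=2
Step 5: p0@ESC p1@ESC p2@(4,2) p3@ESC -> at (4,1): 0 [-], cum=2
Step 6: p0@ESC p1@ESC p2@(4,1) p3@ESC -> at (4,1): 1 [p2], cum=3
Step 7: p0@ESC p1@ESC p2@ESC p3@ESC -> at (4,1): 0 [-], cum=3
Total visits = 3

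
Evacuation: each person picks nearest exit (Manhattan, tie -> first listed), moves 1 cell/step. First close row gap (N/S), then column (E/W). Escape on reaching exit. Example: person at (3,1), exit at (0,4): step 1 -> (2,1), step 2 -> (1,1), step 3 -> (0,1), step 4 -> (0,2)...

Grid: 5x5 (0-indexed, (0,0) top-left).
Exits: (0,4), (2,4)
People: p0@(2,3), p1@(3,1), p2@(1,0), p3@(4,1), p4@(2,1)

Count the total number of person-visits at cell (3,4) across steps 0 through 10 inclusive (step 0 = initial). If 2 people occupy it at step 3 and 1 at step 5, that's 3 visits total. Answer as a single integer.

Answer: 0

Derivation:
Step 0: p0@(2,3) p1@(3,1) p2@(1,0) p3@(4,1) p4@(2,1) -> at (3,4): 0 [-], cum=0
Step 1: p0@ESC p1@(2,1) p2@(0,0) p3@(3,1) p4@(2,2) -> at (3,4): 0 [-], cum=0
Step 2: p0@ESC p1@(2,2) p2@(0,1) p3@(2,1) p4@(2,3) -> at (3,4): 0 [-], cum=0
Step 3: p0@ESC p1@(2,3) p2@(0,2) p3@(2,2) p4@ESC -> at (3,4): 0 [-], cum=0
Step 4: p0@ESC p1@ESC p2@(0,3) p3@(2,3) p4@ESC -> at (3,4): 0 [-], cum=0
Step 5: p0@ESC p1@ESC p2@ESC p3@ESC p4@ESC -> at (3,4): 0 [-], cum=0
Total visits = 0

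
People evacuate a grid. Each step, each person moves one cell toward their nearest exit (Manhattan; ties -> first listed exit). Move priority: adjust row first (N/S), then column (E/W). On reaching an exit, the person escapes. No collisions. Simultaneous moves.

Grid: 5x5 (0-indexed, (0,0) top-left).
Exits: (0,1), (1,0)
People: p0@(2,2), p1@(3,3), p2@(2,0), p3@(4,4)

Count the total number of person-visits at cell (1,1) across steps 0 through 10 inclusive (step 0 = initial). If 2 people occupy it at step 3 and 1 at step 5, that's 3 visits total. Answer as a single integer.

Step 0: p0@(2,2) p1@(3,3) p2@(2,0) p3@(4,4) -> at (1,1): 0 [-], cum=0
Step 1: p0@(1,2) p1@(2,3) p2@ESC p3@(3,4) -> at (1,1): 0 [-], cum=0
Step 2: p0@(0,2) p1@(1,3) p2@ESC p3@(2,4) -> at (1,1): 0 [-], cum=0
Step 3: p0@ESC p1@(0,3) p2@ESC p3@(1,4) -> at (1,1): 0 [-], cum=0
Step 4: p0@ESC p1@(0,2) p2@ESC p3@(0,4) -> at (1,1): 0 [-], cum=0
Step 5: p0@ESC p1@ESC p2@ESC p3@(0,3) -> at (1,1): 0 [-], cum=0
Step 6: p0@ESC p1@ESC p2@ESC p3@(0,2) -> at (1,1): 0 [-], cum=0
Step 7: p0@ESC p1@ESC p2@ESC p3@ESC -> at (1,1): 0 [-], cum=0
Total visits = 0

Answer: 0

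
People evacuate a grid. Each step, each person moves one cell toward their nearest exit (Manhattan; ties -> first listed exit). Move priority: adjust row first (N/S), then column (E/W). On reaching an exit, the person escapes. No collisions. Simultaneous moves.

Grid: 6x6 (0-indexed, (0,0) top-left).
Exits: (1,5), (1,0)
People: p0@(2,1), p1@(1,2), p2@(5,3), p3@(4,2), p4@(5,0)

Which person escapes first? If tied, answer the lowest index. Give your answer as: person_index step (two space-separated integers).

Step 1: p0:(2,1)->(1,1) | p1:(1,2)->(1,1) | p2:(5,3)->(4,3) | p3:(4,2)->(3,2) | p4:(5,0)->(4,0)
Step 2: p0:(1,1)->(1,0)->EXIT | p1:(1,1)->(1,0)->EXIT | p2:(4,3)->(3,3) | p3:(3,2)->(2,2) | p4:(4,0)->(3,0)
Step 3: p0:escaped | p1:escaped | p2:(3,3)->(2,3) | p3:(2,2)->(1,2) | p4:(3,0)->(2,0)
Step 4: p0:escaped | p1:escaped | p2:(2,3)->(1,3) | p3:(1,2)->(1,1) | p4:(2,0)->(1,0)->EXIT
Step 5: p0:escaped | p1:escaped | p2:(1,3)->(1,4) | p3:(1,1)->(1,0)->EXIT | p4:escaped
Step 6: p0:escaped | p1:escaped | p2:(1,4)->(1,5)->EXIT | p3:escaped | p4:escaped
Exit steps: [2, 2, 6, 5, 4]
First to escape: p0 at step 2

Answer: 0 2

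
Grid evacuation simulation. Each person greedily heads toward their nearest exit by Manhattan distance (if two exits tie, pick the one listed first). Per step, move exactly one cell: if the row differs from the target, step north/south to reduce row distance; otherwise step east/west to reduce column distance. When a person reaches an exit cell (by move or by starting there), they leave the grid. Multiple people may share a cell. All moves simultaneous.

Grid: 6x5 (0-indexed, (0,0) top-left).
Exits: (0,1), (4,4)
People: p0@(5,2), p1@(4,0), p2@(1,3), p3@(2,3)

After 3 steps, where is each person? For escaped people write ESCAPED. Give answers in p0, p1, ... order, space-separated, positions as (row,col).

Step 1: p0:(5,2)->(4,2) | p1:(4,0)->(4,1) | p2:(1,3)->(0,3) | p3:(2,3)->(3,3)
Step 2: p0:(4,2)->(4,3) | p1:(4,1)->(4,2) | p2:(0,3)->(0,2) | p3:(3,3)->(4,3)
Step 3: p0:(4,3)->(4,4)->EXIT | p1:(4,2)->(4,3) | p2:(0,2)->(0,1)->EXIT | p3:(4,3)->(4,4)->EXIT

ESCAPED (4,3) ESCAPED ESCAPED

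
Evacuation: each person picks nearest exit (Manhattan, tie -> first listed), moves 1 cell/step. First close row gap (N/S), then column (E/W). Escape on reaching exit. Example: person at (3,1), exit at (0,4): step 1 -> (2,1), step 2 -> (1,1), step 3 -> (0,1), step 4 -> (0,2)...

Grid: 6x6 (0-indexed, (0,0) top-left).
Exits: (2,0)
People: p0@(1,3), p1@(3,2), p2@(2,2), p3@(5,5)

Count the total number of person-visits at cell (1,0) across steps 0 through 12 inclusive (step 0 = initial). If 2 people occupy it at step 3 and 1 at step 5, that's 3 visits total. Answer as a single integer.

Step 0: p0@(1,3) p1@(3,2) p2@(2,2) p3@(5,5) -> at (1,0): 0 [-], cum=0
Step 1: p0@(2,3) p1@(2,2) p2@(2,1) p3@(4,5) -> at (1,0): 0 [-], cum=0
Step 2: p0@(2,2) p1@(2,1) p2@ESC p3@(3,5) -> at (1,0): 0 [-], cum=0
Step 3: p0@(2,1) p1@ESC p2@ESC p3@(2,5) -> at (1,0): 0 [-], cum=0
Step 4: p0@ESC p1@ESC p2@ESC p3@(2,4) -> at (1,0): 0 [-], cum=0
Step 5: p0@ESC p1@ESC p2@ESC p3@(2,3) -> at (1,0): 0 [-], cum=0
Step 6: p0@ESC p1@ESC p2@ESC p3@(2,2) -> at (1,0): 0 [-], cum=0
Step 7: p0@ESC p1@ESC p2@ESC p3@(2,1) -> at (1,0): 0 [-], cum=0
Step 8: p0@ESC p1@ESC p2@ESC p3@ESC -> at (1,0): 0 [-], cum=0
Total visits = 0

Answer: 0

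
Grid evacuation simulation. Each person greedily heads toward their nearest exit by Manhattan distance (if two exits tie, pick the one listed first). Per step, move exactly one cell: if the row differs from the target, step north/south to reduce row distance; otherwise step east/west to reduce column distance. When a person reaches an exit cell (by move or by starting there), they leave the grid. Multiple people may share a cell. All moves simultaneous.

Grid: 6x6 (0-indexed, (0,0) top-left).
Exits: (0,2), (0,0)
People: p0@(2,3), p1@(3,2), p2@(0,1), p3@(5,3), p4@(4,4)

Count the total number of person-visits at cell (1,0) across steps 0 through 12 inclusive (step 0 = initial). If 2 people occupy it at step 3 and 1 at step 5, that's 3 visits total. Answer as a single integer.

Step 0: p0@(2,3) p1@(3,2) p2@(0,1) p3@(5,3) p4@(4,4) -> at (1,0): 0 [-], cum=0
Step 1: p0@(1,3) p1@(2,2) p2@ESC p3@(4,3) p4@(3,4) -> at (1,0): 0 [-], cum=0
Step 2: p0@(0,3) p1@(1,2) p2@ESC p3@(3,3) p4@(2,4) -> at (1,0): 0 [-], cum=0
Step 3: p0@ESC p1@ESC p2@ESC p3@(2,3) p4@(1,4) -> at (1,0): 0 [-], cum=0
Step 4: p0@ESC p1@ESC p2@ESC p3@(1,3) p4@(0,4) -> at (1,0): 0 [-], cum=0
Step 5: p0@ESC p1@ESC p2@ESC p3@(0,3) p4@(0,3) -> at (1,0): 0 [-], cum=0
Step 6: p0@ESC p1@ESC p2@ESC p3@ESC p4@ESC -> at (1,0): 0 [-], cum=0
Total visits = 0

Answer: 0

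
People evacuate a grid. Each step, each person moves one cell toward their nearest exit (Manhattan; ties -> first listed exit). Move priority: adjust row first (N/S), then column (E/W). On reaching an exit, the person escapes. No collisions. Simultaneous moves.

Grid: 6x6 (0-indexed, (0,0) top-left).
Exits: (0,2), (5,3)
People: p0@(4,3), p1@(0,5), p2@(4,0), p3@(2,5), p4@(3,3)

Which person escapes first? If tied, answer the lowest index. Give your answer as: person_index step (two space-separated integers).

Step 1: p0:(4,3)->(5,3)->EXIT | p1:(0,5)->(0,4) | p2:(4,0)->(5,0) | p3:(2,5)->(1,5) | p4:(3,3)->(4,3)
Step 2: p0:escaped | p1:(0,4)->(0,3) | p2:(5,0)->(5,1) | p3:(1,5)->(0,5) | p4:(4,3)->(5,3)->EXIT
Step 3: p0:escaped | p1:(0,3)->(0,2)->EXIT | p2:(5,1)->(5,2) | p3:(0,5)->(0,4) | p4:escaped
Step 4: p0:escaped | p1:escaped | p2:(5,2)->(5,3)->EXIT | p3:(0,4)->(0,3) | p4:escaped
Step 5: p0:escaped | p1:escaped | p2:escaped | p3:(0,3)->(0,2)->EXIT | p4:escaped
Exit steps: [1, 3, 4, 5, 2]
First to escape: p0 at step 1

Answer: 0 1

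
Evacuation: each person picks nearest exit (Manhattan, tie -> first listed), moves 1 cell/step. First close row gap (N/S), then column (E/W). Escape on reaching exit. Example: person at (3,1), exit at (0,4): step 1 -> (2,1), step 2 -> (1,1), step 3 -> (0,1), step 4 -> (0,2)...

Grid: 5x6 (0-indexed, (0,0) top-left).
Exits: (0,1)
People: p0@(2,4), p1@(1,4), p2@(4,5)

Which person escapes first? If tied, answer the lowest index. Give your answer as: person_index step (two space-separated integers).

Step 1: p0:(2,4)->(1,4) | p1:(1,4)->(0,4) | p2:(4,5)->(3,5)
Step 2: p0:(1,4)->(0,4) | p1:(0,4)->(0,3) | p2:(3,5)->(2,5)
Step 3: p0:(0,4)->(0,3) | p1:(0,3)->(0,2) | p2:(2,5)->(1,5)
Step 4: p0:(0,3)->(0,2) | p1:(0,2)->(0,1)->EXIT | p2:(1,5)->(0,5)
Step 5: p0:(0,2)->(0,1)->EXIT | p1:escaped | p2:(0,5)->(0,4)
Step 6: p0:escaped | p1:escaped | p2:(0,4)->(0,3)
Step 7: p0:escaped | p1:escaped | p2:(0,3)->(0,2)
Step 8: p0:escaped | p1:escaped | p2:(0,2)->(0,1)->EXIT
Exit steps: [5, 4, 8]
First to escape: p1 at step 4

Answer: 1 4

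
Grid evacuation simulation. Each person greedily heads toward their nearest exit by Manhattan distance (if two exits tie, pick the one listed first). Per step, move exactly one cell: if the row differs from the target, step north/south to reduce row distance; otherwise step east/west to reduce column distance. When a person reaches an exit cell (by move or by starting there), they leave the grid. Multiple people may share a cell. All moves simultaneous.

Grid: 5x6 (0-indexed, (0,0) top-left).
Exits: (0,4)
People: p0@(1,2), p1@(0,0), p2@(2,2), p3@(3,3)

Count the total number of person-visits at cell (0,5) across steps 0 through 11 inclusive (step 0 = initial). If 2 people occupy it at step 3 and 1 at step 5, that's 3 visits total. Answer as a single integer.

Answer: 0

Derivation:
Step 0: p0@(1,2) p1@(0,0) p2@(2,2) p3@(3,3) -> at (0,5): 0 [-], cum=0
Step 1: p0@(0,2) p1@(0,1) p2@(1,2) p3@(2,3) -> at (0,5): 0 [-], cum=0
Step 2: p0@(0,3) p1@(0,2) p2@(0,2) p3@(1,3) -> at (0,5): 0 [-], cum=0
Step 3: p0@ESC p1@(0,3) p2@(0,3) p3@(0,3) -> at (0,5): 0 [-], cum=0
Step 4: p0@ESC p1@ESC p2@ESC p3@ESC -> at (0,5): 0 [-], cum=0
Total visits = 0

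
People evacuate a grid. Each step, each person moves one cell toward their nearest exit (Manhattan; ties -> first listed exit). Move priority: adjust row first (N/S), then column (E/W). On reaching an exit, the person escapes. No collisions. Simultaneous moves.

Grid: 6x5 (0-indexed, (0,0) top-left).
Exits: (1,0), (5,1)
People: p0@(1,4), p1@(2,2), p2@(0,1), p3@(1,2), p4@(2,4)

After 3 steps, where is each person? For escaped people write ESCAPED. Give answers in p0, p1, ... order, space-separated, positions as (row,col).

Step 1: p0:(1,4)->(1,3) | p1:(2,2)->(1,2) | p2:(0,1)->(1,1) | p3:(1,2)->(1,1) | p4:(2,4)->(1,4)
Step 2: p0:(1,3)->(1,2) | p1:(1,2)->(1,1) | p2:(1,1)->(1,0)->EXIT | p3:(1,1)->(1,0)->EXIT | p4:(1,4)->(1,3)
Step 3: p0:(1,2)->(1,1) | p1:(1,1)->(1,0)->EXIT | p2:escaped | p3:escaped | p4:(1,3)->(1,2)

(1,1) ESCAPED ESCAPED ESCAPED (1,2)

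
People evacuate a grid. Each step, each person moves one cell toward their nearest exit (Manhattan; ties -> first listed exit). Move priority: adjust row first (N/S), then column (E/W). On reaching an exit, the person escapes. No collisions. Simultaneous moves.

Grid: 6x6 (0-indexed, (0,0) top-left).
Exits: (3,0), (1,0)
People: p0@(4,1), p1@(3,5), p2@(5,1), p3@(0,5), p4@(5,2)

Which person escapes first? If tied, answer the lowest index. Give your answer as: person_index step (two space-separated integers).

Answer: 0 2

Derivation:
Step 1: p0:(4,1)->(3,1) | p1:(3,5)->(3,4) | p2:(5,1)->(4,1) | p3:(0,5)->(1,5) | p4:(5,2)->(4,2)
Step 2: p0:(3,1)->(3,0)->EXIT | p1:(3,4)->(3,3) | p2:(4,1)->(3,1) | p3:(1,5)->(1,4) | p4:(4,2)->(3,2)
Step 3: p0:escaped | p1:(3,3)->(3,2) | p2:(3,1)->(3,0)->EXIT | p3:(1,4)->(1,3) | p4:(3,2)->(3,1)
Step 4: p0:escaped | p1:(3,2)->(3,1) | p2:escaped | p3:(1,3)->(1,2) | p4:(3,1)->(3,0)->EXIT
Step 5: p0:escaped | p1:(3,1)->(3,0)->EXIT | p2:escaped | p3:(1,2)->(1,1) | p4:escaped
Step 6: p0:escaped | p1:escaped | p2:escaped | p3:(1,1)->(1,0)->EXIT | p4:escaped
Exit steps: [2, 5, 3, 6, 4]
First to escape: p0 at step 2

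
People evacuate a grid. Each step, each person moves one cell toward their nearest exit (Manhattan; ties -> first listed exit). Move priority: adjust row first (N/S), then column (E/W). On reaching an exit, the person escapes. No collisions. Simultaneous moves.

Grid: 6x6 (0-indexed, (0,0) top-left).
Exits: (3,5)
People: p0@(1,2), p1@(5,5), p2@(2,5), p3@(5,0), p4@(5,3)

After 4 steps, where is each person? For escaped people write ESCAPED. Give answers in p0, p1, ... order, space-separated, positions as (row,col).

Step 1: p0:(1,2)->(2,2) | p1:(5,5)->(4,5) | p2:(2,5)->(3,5)->EXIT | p3:(5,0)->(4,0) | p4:(5,3)->(4,3)
Step 2: p0:(2,2)->(3,2) | p1:(4,5)->(3,5)->EXIT | p2:escaped | p3:(4,0)->(3,0) | p4:(4,3)->(3,3)
Step 3: p0:(3,2)->(3,3) | p1:escaped | p2:escaped | p3:(3,0)->(3,1) | p4:(3,3)->(3,4)
Step 4: p0:(3,3)->(3,4) | p1:escaped | p2:escaped | p3:(3,1)->(3,2) | p4:(3,4)->(3,5)->EXIT

(3,4) ESCAPED ESCAPED (3,2) ESCAPED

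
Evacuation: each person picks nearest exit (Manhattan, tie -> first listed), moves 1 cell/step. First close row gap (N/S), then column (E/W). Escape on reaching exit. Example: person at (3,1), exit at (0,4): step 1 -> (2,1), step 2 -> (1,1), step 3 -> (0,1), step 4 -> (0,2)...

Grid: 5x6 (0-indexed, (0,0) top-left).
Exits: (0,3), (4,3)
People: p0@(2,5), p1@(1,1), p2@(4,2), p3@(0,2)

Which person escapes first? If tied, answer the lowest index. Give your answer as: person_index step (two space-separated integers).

Answer: 2 1

Derivation:
Step 1: p0:(2,5)->(1,5) | p1:(1,1)->(0,1) | p2:(4,2)->(4,3)->EXIT | p3:(0,2)->(0,3)->EXIT
Step 2: p0:(1,5)->(0,5) | p1:(0,1)->(0,2) | p2:escaped | p3:escaped
Step 3: p0:(0,5)->(0,4) | p1:(0,2)->(0,3)->EXIT | p2:escaped | p3:escaped
Step 4: p0:(0,4)->(0,3)->EXIT | p1:escaped | p2:escaped | p3:escaped
Exit steps: [4, 3, 1, 1]
First to escape: p2 at step 1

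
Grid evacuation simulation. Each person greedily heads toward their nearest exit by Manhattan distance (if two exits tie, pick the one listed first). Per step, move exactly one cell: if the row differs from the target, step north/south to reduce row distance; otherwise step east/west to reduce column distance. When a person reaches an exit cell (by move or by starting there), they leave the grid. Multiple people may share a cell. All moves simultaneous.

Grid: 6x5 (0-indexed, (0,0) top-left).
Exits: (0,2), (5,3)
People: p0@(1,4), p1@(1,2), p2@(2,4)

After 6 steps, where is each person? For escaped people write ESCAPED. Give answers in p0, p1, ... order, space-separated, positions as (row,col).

Step 1: p0:(1,4)->(0,4) | p1:(1,2)->(0,2)->EXIT | p2:(2,4)->(1,4)
Step 2: p0:(0,4)->(0,3) | p1:escaped | p2:(1,4)->(0,4)
Step 3: p0:(0,3)->(0,2)->EXIT | p1:escaped | p2:(0,4)->(0,3)
Step 4: p0:escaped | p1:escaped | p2:(0,3)->(0,2)->EXIT

ESCAPED ESCAPED ESCAPED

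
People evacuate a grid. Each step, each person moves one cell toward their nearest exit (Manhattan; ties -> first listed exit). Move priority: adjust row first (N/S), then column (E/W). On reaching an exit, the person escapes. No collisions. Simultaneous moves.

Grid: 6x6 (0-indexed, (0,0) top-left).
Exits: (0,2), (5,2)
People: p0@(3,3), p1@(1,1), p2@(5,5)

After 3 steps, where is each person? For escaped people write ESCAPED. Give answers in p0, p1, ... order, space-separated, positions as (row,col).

Step 1: p0:(3,3)->(4,3) | p1:(1,1)->(0,1) | p2:(5,5)->(5,4)
Step 2: p0:(4,3)->(5,3) | p1:(0,1)->(0,2)->EXIT | p2:(5,4)->(5,3)
Step 3: p0:(5,3)->(5,2)->EXIT | p1:escaped | p2:(5,3)->(5,2)->EXIT

ESCAPED ESCAPED ESCAPED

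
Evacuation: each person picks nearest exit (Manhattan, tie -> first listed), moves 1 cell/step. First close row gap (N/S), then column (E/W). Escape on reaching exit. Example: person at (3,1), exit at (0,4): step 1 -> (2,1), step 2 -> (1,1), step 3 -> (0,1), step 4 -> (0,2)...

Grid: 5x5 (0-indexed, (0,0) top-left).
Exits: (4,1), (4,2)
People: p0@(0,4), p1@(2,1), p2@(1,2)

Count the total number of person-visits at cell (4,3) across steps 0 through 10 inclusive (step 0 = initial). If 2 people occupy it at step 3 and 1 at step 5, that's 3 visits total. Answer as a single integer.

Step 0: p0@(0,4) p1@(2,1) p2@(1,2) -> at (4,3): 0 [-], cum=0
Step 1: p0@(1,4) p1@(3,1) p2@(2,2) -> at (4,3): 0 [-], cum=0
Step 2: p0@(2,4) p1@ESC p2@(3,2) -> at (4,3): 0 [-], cum=0
Step 3: p0@(3,4) p1@ESC p2@ESC -> at (4,3): 0 [-], cum=0
Step 4: p0@(4,4) p1@ESC p2@ESC -> at (4,3): 0 [-], cum=0
Step 5: p0@(4,3) p1@ESC p2@ESC -> at (4,3): 1 [p0], cum=1
Step 6: p0@ESC p1@ESC p2@ESC -> at (4,3): 0 [-], cum=1
Total visits = 1

Answer: 1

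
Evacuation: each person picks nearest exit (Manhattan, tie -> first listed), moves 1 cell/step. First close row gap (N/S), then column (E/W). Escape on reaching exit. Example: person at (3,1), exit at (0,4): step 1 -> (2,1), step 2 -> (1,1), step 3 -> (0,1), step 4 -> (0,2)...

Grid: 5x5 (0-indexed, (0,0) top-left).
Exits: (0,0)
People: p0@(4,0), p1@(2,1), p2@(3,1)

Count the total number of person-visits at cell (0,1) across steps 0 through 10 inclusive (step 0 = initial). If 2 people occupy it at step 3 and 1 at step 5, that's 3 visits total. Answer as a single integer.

Answer: 2

Derivation:
Step 0: p0@(4,0) p1@(2,1) p2@(3,1) -> at (0,1): 0 [-], cum=0
Step 1: p0@(3,0) p1@(1,1) p2@(2,1) -> at (0,1): 0 [-], cum=0
Step 2: p0@(2,0) p1@(0,1) p2@(1,1) -> at (0,1): 1 [p1], cum=1
Step 3: p0@(1,0) p1@ESC p2@(0,1) -> at (0,1): 1 [p2], cum=2
Step 4: p0@ESC p1@ESC p2@ESC -> at (0,1): 0 [-], cum=2
Total visits = 2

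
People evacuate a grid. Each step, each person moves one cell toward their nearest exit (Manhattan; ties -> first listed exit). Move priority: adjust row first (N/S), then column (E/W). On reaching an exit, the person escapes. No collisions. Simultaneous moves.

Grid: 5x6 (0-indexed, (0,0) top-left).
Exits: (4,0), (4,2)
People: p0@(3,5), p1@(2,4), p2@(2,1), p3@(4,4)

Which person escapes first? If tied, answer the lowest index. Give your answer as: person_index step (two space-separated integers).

Step 1: p0:(3,5)->(4,5) | p1:(2,4)->(3,4) | p2:(2,1)->(3,1) | p3:(4,4)->(4,3)
Step 2: p0:(4,5)->(4,4) | p1:(3,4)->(4,4) | p2:(3,1)->(4,1) | p3:(4,3)->(4,2)->EXIT
Step 3: p0:(4,4)->(4,3) | p1:(4,4)->(4,3) | p2:(4,1)->(4,0)->EXIT | p3:escaped
Step 4: p0:(4,3)->(4,2)->EXIT | p1:(4,3)->(4,2)->EXIT | p2:escaped | p3:escaped
Exit steps: [4, 4, 3, 2]
First to escape: p3 at step 2

Answer: 3 2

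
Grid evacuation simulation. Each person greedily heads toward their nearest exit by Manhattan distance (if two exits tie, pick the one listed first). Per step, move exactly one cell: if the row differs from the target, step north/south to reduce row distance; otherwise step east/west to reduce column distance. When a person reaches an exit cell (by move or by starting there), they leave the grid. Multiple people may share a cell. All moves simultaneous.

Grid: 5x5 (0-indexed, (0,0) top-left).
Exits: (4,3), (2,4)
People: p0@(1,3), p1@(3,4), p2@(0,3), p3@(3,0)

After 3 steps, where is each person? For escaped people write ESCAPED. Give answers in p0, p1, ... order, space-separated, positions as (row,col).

Step 1: p0:(1,3)->(2,3) | p1:(3,4)->(2,4)->EXIT | p2:(0,3)->(1,3) | p3:(3,0)->(4,0)
Step 2: p0:(2,3)->(2,4)->EXIT | p1:escaped | p2:(1,3)->(2,3) | p3:(4,0)->(4,1)
Step 3: p0:escaped | p1:escaped | p2:(2,3)->(2,4)->EXIT | p3:(4,1)->(4,2)

ESCAPED ESCAPED ESCAPED (4,2)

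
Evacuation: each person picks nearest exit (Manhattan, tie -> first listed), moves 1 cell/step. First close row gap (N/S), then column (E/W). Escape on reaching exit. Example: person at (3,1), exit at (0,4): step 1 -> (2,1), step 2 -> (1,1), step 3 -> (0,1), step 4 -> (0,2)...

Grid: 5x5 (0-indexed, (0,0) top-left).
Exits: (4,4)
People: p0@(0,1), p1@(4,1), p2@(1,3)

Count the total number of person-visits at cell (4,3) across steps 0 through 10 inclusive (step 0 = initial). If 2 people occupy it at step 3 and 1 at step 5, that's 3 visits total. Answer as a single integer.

Answer: 3

Derivation:
Step 0: p0@(0,1) p1@(4,1) p2@(1,3) -> at (4,3): 0 [-], cum=0
Step 1: p0@(1,1) p1@(4,2) p2@(2,3) -> at (4,3): 0 [-], cum=0
Step 2: p0@(2,1) p1@(4,3) p2@(3,3) -> at (4,3): 1 [p1], cum=1
Step 3: p0@(3,1) p1@ESC p2@(4,3) -> at (4,3): 1 [p2], cum=2
Step 4: p0@(4,1) p1@ESC p2@ESC -> at (4,3): 0 [-], cum=2
Step 5: p0@(4,2) p1@ESC p2@ESC -> at (4,3): 0 [-], cum=2
Step 6: p0@(4,3) p1@ESC p2@ESC -> at (4,3): 1 [p0], cum=3
Step 7: p0@ESC p1@ESC p2@ESC -> at (4,3): 0 [-], cum=3
Total visits = 3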